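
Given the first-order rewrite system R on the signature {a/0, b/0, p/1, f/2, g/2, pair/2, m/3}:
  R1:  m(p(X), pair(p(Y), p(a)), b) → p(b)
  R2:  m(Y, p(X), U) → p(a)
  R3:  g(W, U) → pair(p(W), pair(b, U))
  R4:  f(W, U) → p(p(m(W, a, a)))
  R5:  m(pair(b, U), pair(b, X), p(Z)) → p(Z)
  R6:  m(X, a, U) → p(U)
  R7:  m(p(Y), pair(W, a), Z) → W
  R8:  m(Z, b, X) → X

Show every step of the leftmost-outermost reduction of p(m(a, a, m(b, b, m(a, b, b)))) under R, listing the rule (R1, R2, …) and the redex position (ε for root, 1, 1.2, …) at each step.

p(p(b))

1. p(m(a, a, m(b, b, m(a, b, b))))  →  p(p(m(b, b, m(a, b, b))))   [R6 at 1]
2. p(p(m(b, b, m(a, b, b))))  →  p(p(m(a, b, b)))   [R8 at 1.1]
3. p(p(m(a, b, b)))  →  p(p(b))   [R8 at 1.1]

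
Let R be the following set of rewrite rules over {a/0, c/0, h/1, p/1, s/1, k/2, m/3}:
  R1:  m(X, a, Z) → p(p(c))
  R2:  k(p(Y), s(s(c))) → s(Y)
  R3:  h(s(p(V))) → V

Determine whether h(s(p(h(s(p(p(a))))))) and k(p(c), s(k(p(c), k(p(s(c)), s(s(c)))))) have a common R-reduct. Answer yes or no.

Reduce t₁ = h(s(p(h(s(p(p(a))))))):
1. h(s(p(h(s(p(p(a)))))))  →  h(s(p(p(a))))   [R3 at ε]
2. h(s(p(p(a))))  →  p(a)   [R3 at ε]

Reduce t₂ = k(p(c), s(k(p(c), k(p(s(c)), s(s(c)))))):
1. k(p(c), s(k(p(c), k(p(s(c)), s(s(c))))))  →  k(p(c), s(k(p(c), s(s(c)))))   [R2 at 2.1.2]
2. k(p(c), s(k(p(c), s(s(c)))))  →  k(p(c), s(s(c)))   [R2 at 2.1]
3. k(p(c), s(s(c)))  →  s(c)   [R2 at ε]

no — NF(t₁) = p(a), NF(t₂) = s(c)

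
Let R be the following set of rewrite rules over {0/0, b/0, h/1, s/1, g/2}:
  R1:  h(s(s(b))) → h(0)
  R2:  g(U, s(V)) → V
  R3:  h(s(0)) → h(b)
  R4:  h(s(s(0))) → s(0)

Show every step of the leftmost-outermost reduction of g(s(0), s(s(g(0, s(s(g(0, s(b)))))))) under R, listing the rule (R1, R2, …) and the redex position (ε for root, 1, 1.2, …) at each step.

1. g(s(0), s(s(g(0, s(s(g(0, s(b))))))))  →  s(g(0, s(s(g(0, s(b))))))   [R2 at ε]
2. s(g(0, s(s(g(0, s(b))))))  →  s(s(g(0, s(b))))   [R2 at 1]
3. s(s(g(0, s(b))))  →  s(s(b))   [R2 at 1.1]

s(s(b))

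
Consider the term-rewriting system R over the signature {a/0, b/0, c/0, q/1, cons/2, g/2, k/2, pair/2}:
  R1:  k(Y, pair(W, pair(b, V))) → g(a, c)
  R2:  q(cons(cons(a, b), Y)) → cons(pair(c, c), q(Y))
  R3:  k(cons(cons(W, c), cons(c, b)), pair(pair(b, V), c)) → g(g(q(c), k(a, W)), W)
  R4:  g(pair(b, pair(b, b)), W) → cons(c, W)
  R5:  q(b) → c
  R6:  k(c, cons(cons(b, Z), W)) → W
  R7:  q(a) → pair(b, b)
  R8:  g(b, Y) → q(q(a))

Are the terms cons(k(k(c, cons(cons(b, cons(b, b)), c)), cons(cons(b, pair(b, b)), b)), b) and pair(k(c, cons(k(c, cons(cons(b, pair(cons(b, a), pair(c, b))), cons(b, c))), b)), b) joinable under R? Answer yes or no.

no — NF(t₁) = cons(b, b), NF(t₂) = pair(b, b)

Reduce t₁ = cons(k(k(c, cons(cons(b, cons(b, b)), c)), cons(cons(b, pair(b, b)), b)), b):
1. cons(k(k(c, cons(cons(b, cons(b, b)), c)), cons(cons(b, pair(b, b)), b)), b)  →  cons(k(c, cons(cons(b, pair(b, b)), b)), b)   [R6 at 1.1]
2. cons(k(c, cons(cons(b, pair(b, b)), b)), b)  →  cons(b, b)   [R6 at 1]

Reduce t₂ = pair(k(c, cons(k(c, cons(cons(b, pair(cons(b, a), pair(c, b))), cons(b, c))), b)), b):
1. pair(k(c, cons(k(c, cons(cons(b, pair(cons(b, a), pair(c, b))), cons(b, c))), b)), b)  →  pair(k(c, cons(cons(b, c), b)), b)   [R6 at 1.2.1]
2. pair(k(c, cons(cons(b, c), b)), b)  →  pair(b, b)   [R6 at 1]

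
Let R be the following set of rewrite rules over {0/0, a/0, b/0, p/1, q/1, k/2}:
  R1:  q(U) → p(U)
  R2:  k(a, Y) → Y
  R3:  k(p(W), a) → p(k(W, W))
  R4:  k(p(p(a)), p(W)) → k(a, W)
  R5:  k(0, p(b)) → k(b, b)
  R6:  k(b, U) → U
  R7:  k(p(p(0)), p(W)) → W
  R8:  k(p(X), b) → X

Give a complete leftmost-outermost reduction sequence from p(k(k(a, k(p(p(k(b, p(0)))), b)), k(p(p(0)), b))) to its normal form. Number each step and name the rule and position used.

p(0)

1. p(k(k(a, k(p(p(k(b, p(0)))), b)), k(p(p(0)), b)))  →  p(k(k(p(p(k(b, p(0)))), b), k(p(p(0)), b)))   [R2 at 1.1]
2. p(k(k(p(p(k(b, p(0)))), b), k(p(p(0)), b)))  →  p(k(p(k(b, p(0))), k(p(p(0)), b)))   [R8 at 1.1]
3. p(k(p(k(b, p(0))), k(p(p(0)), b)))  →  p(k(p(p(0)), k(p(p(0)), b)))   [R6 at 1.1.1]
4. p(k(p(p(0)), k(p(p(0)), b)))  →  p(k(p(p(0)), p(0)))   [R8 at 1.2]
5. p(k(p(p(0)), p(0)))  →  p(0)   [R7 at 1]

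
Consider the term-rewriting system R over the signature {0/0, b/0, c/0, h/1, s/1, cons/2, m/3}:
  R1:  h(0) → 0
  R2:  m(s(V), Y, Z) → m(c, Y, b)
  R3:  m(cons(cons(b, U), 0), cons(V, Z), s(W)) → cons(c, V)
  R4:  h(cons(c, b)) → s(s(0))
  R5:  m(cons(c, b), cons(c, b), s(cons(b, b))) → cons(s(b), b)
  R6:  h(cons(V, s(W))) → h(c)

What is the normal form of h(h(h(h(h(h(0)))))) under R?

1. h(h(h(h(h(h(0))))))  →  h(h(h(h(h(0)))))   [R1 at 1.1.1.1.1]
2. h(h(h(h(h(0)))))  →  h(h(h(h(0))))   [R1 at 1.1.1.1]
3. h(h(h(h(0))))  →  h(h(h(0)))   [R1 at 1.1.1]
4. h(h(h(0)))  →  h(h(0))   [R1 at 1.1]
5. h(h(0))  →  h(0)   [R1 at 1]
6. h(0)  →  0   [R1 at ε]

0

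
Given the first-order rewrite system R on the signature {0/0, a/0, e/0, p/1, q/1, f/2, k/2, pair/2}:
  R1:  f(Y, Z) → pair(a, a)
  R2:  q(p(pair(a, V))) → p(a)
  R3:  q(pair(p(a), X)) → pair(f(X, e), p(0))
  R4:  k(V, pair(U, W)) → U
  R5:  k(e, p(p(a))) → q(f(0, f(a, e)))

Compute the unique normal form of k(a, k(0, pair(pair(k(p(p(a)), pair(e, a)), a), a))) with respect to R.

e

1. k(a, k(0, pair(pair(k(p(p(a)), pair(e, a)), a), a)))  →  k(a, pair(k(p(p(a)), pair(e, a)), a))   [R4 at 2]
2. k(a, pair(k(p(p(a)), pair(e, a)), a))  →  k(p(p(a)), pair(e, a))   [R4 at ε]
3. k(p(p(a)), pair(e, a))  →  e   [R4 at ε]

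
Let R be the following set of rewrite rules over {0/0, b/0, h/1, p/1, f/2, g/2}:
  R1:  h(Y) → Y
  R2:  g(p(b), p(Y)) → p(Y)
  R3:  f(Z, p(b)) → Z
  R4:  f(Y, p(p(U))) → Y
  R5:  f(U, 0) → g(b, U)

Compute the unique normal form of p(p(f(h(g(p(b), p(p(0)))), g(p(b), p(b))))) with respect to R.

1. p(p(f(h(g(p(b), p(p(0)))), g(p(b), p(b)))))  →  p(p(f(g(p(b), p(p(0))), g(p(b), p(b)))))   [R1 at 1.1.1]
2. p(p(f(g(p(b), p(p(0))), g(p(b), p(b)))))  →  p(p(f(p(p(0)), g(p(b), p(b)))))   [R2 at 1.1.1]
3. p(p(f(p(p(0)), g(p(b), p(b)))))  →  p(p(f(p(p(0)), p(b))))   [R2 at 1.1.2]
4. p(p(f(p(p(0)), p(b))))  →  p(p(p(p(0))))   [R3 at 1.1]

p(p(p(p(0))))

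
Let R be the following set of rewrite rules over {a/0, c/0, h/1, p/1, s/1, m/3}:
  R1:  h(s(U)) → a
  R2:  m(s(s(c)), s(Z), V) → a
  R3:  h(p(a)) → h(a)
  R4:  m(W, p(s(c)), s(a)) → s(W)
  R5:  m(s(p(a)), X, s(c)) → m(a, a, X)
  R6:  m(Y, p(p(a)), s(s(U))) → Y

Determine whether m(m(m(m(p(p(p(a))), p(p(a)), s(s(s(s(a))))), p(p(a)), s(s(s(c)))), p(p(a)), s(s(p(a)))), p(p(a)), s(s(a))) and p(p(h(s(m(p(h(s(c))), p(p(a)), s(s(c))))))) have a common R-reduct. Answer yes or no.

no — NF(t₁) = p(p(p(a))), NF(t₂) = p(p(a))

Reduce t₁ = m(m(m(m(p(p(p(a))), p(p(a)), s(s(s(s(a))))), p(p(a)), s(s(s(c)))), p(p(a)), s(s(p(a)))), p(p(a)), s(s(a))):
1. m(m(m(m(p(p(p(a))), p(p(a)), s(s(s(s(a))))), p(p(a)), s(s(s(c)))), p(p(a)), s(s(p(a)))), p(p(a)), s(s(a)))  →  m(m(m(p(p(p(a))), p(p(a)), s(s(s(s(a))))), p(p(a)), s(s(s(c)))), p(p(a)), s(s(p(a))))   [R6 at ε]
2. m(m(m(p(p(p(a))), p(p(a)), s(s(s(s(a))))), p(p(a)), s(s(s(c)))), p(p(a)), s(s(p(a))))  →  m(m(p(p(p(a))), p(p(a)), s(s(s(s(a))))), p(p(a)), s(s(s(c))))   [R6 at ε]
3. m(m(p(p(p(a))), p(p(a)), s(s(s(s(a))))), p(p(a)), s(s(s(c))))  →  m(p(p(p(a))), p(p(a)), s(s(s(s(a)))))   [R6 at ε]
4. m(p(p(p(a))), p(p(a)), s(s(s(s(a)))))  →  p(p(p(a)))   [R6 at ε]

Reduce t₂ = p(p(h(s(m(p(h(s(c))), p(p(a)), s(s(c))))))):
1. p(p(h(s(m(p(h(s(c))), p(p(a)), s(s(c)))))))  →  p(p(a))   [R1 at 1.1]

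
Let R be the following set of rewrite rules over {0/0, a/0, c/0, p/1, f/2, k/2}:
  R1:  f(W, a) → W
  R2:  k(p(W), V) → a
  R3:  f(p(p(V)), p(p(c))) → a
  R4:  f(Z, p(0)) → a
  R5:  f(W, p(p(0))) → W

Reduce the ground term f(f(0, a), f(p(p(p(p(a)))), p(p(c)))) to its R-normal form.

1. f(f(0, a), f(p(p(p(p(a)))), p(p(c))))  →  f(0, f(p(p(p(p(a)))), p(p(c))))   [R1 at 1]
2. f(0, f(p(p(p(p(a)))), p(p(c))))  →  f(0, a)   [R3 at 2]
3. f(0, a)  →  0   [R1 at ε]

0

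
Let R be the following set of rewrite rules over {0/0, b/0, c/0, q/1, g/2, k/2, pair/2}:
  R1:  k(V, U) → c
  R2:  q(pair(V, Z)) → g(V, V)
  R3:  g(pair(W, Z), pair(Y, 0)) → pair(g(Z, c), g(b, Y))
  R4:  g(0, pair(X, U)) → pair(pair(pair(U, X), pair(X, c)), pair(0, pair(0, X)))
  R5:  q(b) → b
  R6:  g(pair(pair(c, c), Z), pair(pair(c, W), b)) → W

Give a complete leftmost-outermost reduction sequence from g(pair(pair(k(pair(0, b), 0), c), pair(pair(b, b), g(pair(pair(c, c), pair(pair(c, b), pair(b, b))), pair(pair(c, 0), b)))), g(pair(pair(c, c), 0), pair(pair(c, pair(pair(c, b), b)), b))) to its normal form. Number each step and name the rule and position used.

1. g(pair(pair(k(pair(0, b), 0), c), pair(pair(b, b), g(pair(pair(c, c), pair(pair(c, b), pair(b, b))), pair(pair(c, 0), b)))), g(pair(pair(c, c), 0), pair(pair(c, pair(pair(c, b), b)), b)))  →  g(pair(pair(c, c), pair(pair(b, b), g(pair(pair(c, c), pair(pair(c, b), pair(b, b))), pair(pair(c, 0), b)))), g(pair(pair(c, c), 0), pair(pair(c, pair(pair(c, b), b)), b)))   [R1 at 1.1.1]
2. g(pair(pair(c, c), pair(pair(b, b), g(pair(pair(c, c), pair(pair(c, b), pair(b, b))), pair(pair(c, 0), b)))), g(pair(pair(c, c), 0), pair(pair(c, pair(pair(c, b), b)), b)))  →  g(pair(pair(c, c), pair(pair(b, b), 0)), g(pair(pair(c, c), 0), pair(pair(c, pair(pair(c, b), b)), b)))   [R6 at 1.2.2]
3. g(pair(pair(c, c), pair(pair(b, b), 0)), g(pair(pair(c, c), 0), pair(pair(c, pair(pair(c, b), b)), b)))  →  g(pair(pair(c, c), pair(pair(b, b), 0)), pair(pair(c, b), b))   [R6 at 2]
4. g(pair(pair(c, c), pair(pair(b, b), 0)), pair(pair(c, b), b))  →  b   [R6 at ε]

b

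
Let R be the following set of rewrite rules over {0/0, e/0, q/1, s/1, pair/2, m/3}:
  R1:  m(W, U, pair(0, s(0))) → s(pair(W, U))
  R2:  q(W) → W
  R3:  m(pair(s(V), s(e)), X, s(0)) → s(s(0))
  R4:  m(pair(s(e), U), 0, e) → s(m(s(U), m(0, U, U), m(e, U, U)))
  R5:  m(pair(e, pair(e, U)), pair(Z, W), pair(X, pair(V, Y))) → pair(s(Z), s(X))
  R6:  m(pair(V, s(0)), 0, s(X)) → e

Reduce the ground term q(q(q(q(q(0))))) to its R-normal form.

1. q(q(q(q(q(0)))))  →  q(q(q(q(0))))   [R2 at ε]
2. q(q(q(q(0))))  →  q(q(q(0)))   [R2 at ε]
3. q(q(q(0)))  →  q(q(0))   [R2 at ε]
4. q(q(0))  →  q(0)   [R2 at ε]
5. q(0)  →  0   [R2 at ε]

0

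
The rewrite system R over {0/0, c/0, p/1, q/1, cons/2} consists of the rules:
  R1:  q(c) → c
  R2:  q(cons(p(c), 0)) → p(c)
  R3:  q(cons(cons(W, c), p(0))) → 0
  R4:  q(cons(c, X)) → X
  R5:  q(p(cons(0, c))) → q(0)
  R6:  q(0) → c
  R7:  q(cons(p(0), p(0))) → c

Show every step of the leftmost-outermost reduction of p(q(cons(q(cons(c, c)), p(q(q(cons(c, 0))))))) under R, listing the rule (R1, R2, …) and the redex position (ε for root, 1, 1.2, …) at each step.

p(p(c))

1. p(q(cons(q(cons(c, c)), p(q(q(cons(c, 0)))))))  →  p(q(cons(c, p(q(q(cons(c, 0)))))))   [R4 at 1.1.1]
2. p(q(cons(c, p(q(q(cons(c, 0)))))))  →  p(p(q(q(cons(c, 0)))))   [R4 at 1]
3. p(p(q(q(cons(c, 0)))))  →  p(p(q(0)))   [R4 at 1.1.1]
4. p(p(q(0)))  →  p(p(c))   [R6 at 1.1]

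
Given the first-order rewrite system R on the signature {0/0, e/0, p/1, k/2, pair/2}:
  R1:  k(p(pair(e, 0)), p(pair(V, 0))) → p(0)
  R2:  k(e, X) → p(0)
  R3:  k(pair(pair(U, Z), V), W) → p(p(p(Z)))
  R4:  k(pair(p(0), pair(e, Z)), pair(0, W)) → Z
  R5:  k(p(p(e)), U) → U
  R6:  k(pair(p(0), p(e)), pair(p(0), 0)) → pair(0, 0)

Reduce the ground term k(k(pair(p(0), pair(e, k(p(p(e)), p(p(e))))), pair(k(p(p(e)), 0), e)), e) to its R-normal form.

1. k(k(pair(p(0), pair(e, k(p(p(e)), p(p(e))))), pair(k(p(p(e)), 0), e)), e)  →  k(k(pair(p(0), pair(e, p(p(e)))), pair(k(p(p(e)), 0), e)), e)   [R5 at 1.1.2.2]
2. k(k(pair(p(0), pair(e, p(p(e)))), pair(k(p(p(e)), 0), e)), e)  →  k(k(pair(p(0), pair(e, p(p(e)))), pair(0, e)), e)   [R5 at 1.2.1]
3. k(k(pair(p(0), pair(e, p(p(e)))), pair(0, e)), e)  →  k(p(p(e)), e)   [R4 at 1]
4. k(p(p(e)), e)  →  e   [R5 at ε]

e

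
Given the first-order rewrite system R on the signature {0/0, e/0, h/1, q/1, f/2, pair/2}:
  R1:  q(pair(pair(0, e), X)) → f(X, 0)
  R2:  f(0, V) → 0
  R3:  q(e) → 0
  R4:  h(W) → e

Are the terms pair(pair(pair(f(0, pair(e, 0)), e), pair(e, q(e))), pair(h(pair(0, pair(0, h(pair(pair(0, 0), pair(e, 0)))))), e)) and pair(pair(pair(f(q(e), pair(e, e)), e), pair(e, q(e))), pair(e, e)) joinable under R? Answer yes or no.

yes — NF(t₁) = pair(pair(pair(0, e), pair(e, 0)), pair(e, e)), NF(t₂) = pair(pair(pair(0, e), pair(e, 0)), pair(e, e))

Reduce t₁ = pair(pair(pair(f(0, pair(e, 0)), e), pair(e, q(e))), pair(h(pair(0, pair(0, h(pair(pair(0, 0), pair(e, 0)))))), e)):
1. pair(pair(pair(f(0, pair(e, 0)), e), pair(e, q(e))), pair(h(pair(0, pair(0, h(pair(pair(0, 0), pair(e, 0)))))), e))  →  pair(pair(pair(0, e), pair(e, q(e))), pair(h(pair(0, pair(0, h(pair(pair(0, 0), pair(e, 0)))))), e))   [R2 at 1.1.1]
2. pair(pair(pair(0, e), pair(e, q(e))), pair(h(pair(0, pair(0, h(pair(pair(0, 0), pair(e, 0)))))), e))  →  pair(pair(pair(0, e), pair(e, 0)), pair(h(pair(0, pair(0, h(pair(pair(0, 0), pair(e, 0)))))), e))   [R3 at 1.2.2]
3. pair(pair(pair(0, e), pair(e, 0)), pair(h(pair(0, pair(0, h(pair(pair(0, 0), pair(e, 0)))))), e))  →  pair(pair(pair(0, e), pair(e, 0)), pair(e, e))   [R4 at 2.1]

Reduce t₂ = pair(pair(pair(f(q(e), pair(e, e)), e), pair(e, q(e))), pair(e, e)):
1. pair(pair(pair(f(q(e), pair(e, e)), e), pair(e, q(e))), pair(e, e))  →  pair(pair(pair(f(0, pair(e, e)), e), pair(e, q(e))), pair(e, e))   [R3 at 1.1.1.1]
2. pair(pair(pair(f(0, pair(e, e)), e), pair(e, q(e))), pair(e, e))  →  pair(pair(pair(0, e), pair(e, q(e))), pair(e, e))   [R2 at 1.1.1]
3. pair(pair(pair(0, e), pair(e, q(e))), pair(e, e))  →  pair(pair(pair(0, e), pair(e, 0)), pair(e, e))   [R3 at 1.2.2]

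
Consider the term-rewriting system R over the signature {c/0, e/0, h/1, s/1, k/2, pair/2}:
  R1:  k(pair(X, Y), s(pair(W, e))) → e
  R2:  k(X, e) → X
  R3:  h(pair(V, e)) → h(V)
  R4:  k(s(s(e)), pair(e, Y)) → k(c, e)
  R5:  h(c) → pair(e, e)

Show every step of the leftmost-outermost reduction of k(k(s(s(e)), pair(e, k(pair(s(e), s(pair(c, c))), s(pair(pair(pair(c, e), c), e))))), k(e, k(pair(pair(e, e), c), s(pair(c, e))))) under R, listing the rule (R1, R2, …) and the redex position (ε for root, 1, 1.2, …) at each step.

c

1. k(k(s(s(e)), pair(e, k(pair(s(e), s(pair(c, c))), s(pair(pair(pair(c, e), c), e))))), k(e, k(pair(pair(e, e), c), s(pair(c, e)))))  →  k(k(c, e), k(e, k(pair(pair(e, e), c), s(pair(c, e)))))   [R4 at 1]
2. k(k(c, e), k(e, k(pair(pair(e, e), c), s(pair(c, e)))))  →  k(c, k(e, k(pair(pair(e, e), c), s(pair(c, e)))))   [R2 at 1]
3. k(c, k(e, k(pair(pair(e, e), c), s(pair(c, e)))))  →  k(c, k(e, e))   [R1 at 2.2]
4. k(c, k(e, e))  →  k(c, e)   [R2 at 2]
5. k(c, e)  →  c   [R2 at ε]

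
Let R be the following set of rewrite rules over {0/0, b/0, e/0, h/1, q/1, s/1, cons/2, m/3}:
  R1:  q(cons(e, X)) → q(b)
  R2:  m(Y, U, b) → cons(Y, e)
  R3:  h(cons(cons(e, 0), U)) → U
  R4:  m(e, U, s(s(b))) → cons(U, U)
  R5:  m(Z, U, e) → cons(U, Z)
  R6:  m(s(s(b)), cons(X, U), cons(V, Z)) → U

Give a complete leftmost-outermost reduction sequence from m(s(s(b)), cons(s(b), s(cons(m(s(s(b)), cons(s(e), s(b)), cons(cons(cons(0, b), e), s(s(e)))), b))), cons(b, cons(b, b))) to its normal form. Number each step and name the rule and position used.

1. m(s(s(b)), cons(s(b), s(cons(m(s(s(b)), cons(s(e), s(b)), cons(cons(cons(0, b), e), s(s(e)))), b))), cons(b, cons(b, b)))  →  s(cons(m(s(s(b)), cons(s(e), s(b)), cons(cons(cons(0, b), e), s(s(e)))), b))   [R6 at ε]
2. s(cons(m(s(s(b)), cons(s(e), s(b)), cons(cons(cons(0, b), e), s(s(e)))), b))  →  s(cons(s(b), b))   [R6 at 1.1]

s(cons(s(b), b))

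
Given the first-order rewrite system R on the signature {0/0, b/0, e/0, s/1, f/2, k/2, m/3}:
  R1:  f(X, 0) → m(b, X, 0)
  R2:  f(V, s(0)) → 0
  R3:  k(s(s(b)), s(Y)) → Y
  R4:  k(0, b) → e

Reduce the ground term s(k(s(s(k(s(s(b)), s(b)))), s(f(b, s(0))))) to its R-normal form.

1. s(k(s(s(k(s(s(b)), s(b)))), s(f(b, s(0)))))  →  s(k(s(s(b)), s(f(b, s(0)))))   [R3 at 1.1.1.1]
2. s(k(s(s(b)), s(f(b, s(0)))))  →  s(f(b, s(0)))   [R3 at 1]
3. s(f(b, s(0)))  →  s(0)   [R2 at 1]

s(0)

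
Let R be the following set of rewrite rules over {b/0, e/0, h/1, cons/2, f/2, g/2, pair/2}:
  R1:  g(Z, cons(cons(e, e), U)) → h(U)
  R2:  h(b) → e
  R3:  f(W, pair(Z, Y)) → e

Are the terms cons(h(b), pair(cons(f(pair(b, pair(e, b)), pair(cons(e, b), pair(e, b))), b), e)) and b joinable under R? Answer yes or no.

Reduce t₁ = cons(h(b), pair(cons(f(pair(b, pair(e, b)), pair(cons(e, b), pair(e, b))), b), e)):
1. cons(h(b), pair(cons(f(pair(b, pair(e, b)), pair(cons(e, b), pair(e, b))), b), e))  →  cons(e, pair(cons(f(pair(b, pair(e, b)), pair(cons(e, b), pair(e, b))), b), e))   [R2 at 1]
2. cons(e, pair(cons(f(pair(b, pair(e, b)), pair(cons(e, b), pair(e, b))), b), e))  →  cons(e, pair(cons(e, b), e))   [R3 at 2.1.1]

Reduce t₂ = b:

no — NF(t₁) = cons(e, pair(cons(e, b), e)), NF(t₂) = b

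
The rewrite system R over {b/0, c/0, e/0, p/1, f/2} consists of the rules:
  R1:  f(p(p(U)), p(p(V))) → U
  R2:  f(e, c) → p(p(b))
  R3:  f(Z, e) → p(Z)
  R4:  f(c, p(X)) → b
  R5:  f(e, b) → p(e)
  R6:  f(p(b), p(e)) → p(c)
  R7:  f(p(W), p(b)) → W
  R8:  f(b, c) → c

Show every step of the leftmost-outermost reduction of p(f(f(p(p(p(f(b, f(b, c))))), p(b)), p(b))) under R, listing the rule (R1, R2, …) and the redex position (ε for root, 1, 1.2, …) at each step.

p(p(c))

1. p(f(f(p(p(p(f(b, f(b, c))))), p(b)), p(b)))  →  p(f(p(p(f(b, f(b, c)))), p(b)))   [R7 at 1.1]
2. p(f(p(p(f(b, f(b, c)))), p(b)))  →  p(p(f(b, f(b, c))))   [R7 at 1]
3. p(p(f(b, f(b, c))))  →  p(p(f(b, c)))   [R8 at 1.1.2]
4. p(p(f(b, c)))  →  p(p(c))   [R8 at 1.1]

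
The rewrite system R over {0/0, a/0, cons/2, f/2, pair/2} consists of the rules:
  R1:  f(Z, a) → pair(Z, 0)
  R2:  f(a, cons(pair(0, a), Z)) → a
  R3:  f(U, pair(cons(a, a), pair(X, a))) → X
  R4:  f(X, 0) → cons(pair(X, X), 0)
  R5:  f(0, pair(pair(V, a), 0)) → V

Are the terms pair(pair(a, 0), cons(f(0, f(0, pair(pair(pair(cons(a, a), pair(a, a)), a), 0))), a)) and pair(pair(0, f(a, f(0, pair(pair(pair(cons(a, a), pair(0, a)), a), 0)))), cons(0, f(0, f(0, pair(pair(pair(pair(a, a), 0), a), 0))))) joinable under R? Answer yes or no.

no — NF(t₁) = pair(pair(a, 0), cons(a, a)), NF(t₂) = pair(pair(0, 0), cons(0, a))

Reduce t₁ = pair(pair(a, 0), cons(f(0, f(0, pair(pair(pair(cons(a, a), pair(a, a)), a), 0))), a)):
1. pair(pair(a, 0), cons(f(0, f(0, pair(pair(pair(cons(a, a), pair(a, a)), a), 0))), a))  →  pair(pair(a, 0), cons(f(0, pair(cons(a, a), pair(a, a))), a))   [R5 at 2.1.2]
2. pair(pair(a, 0), cons(f(0, pair(cons(a, a), pair(a, a))), a))  →  pair(pair(a, 0), cons(a, a))   [R3 at 2.1]

Reduce t₂ = pair(pair(0, f(a, f(0, pair(pair(pair(cons(a, a), pair(0, a)), a), 0)))), cons(0, f(0, f(0, pair(pair(pair(pair(a, a), 0), a), 0))))):
1. pair(pair(0, f(a, f(0, pair(pair(pair(cons(a, a), pair(0, a)), a), 0)))), cons(0, f(0, f(0, pair(pair(pair(pair(a, a), 0), a), 0)))))  →  pair(pair(0, f(a, pair(cons(a, a), pair(0, a)))), cons(0, f(0, f(0, pair(pair(pair(pair(a, a), 0), a), 0)))))   [R5 at 1.2.2]
2. pair(pair(0, f(a, pair(cons(a, a), pair(0, a)))), cons(0, f(0, f(0, pair(pair(pair(pair(a, a), 0), a), 0)))))  →  pair(pair(0, 0), cons(0, f(0, f(0, pair(pair(pair(pair(a, a), 0), a), 0)))))   [R3 at 1.2]
3. pair(pair(0, 0), cons(0, f(0, f(0, pair(pair(pair(pair(a, a), 0), a), 0)))))  →  pair(pair(0, 0), cons(0, f(0, pair(pair(a, a), 0))))   [R5 at 2.2.2]
4. pair(pair(0, 0), cons(0, f(0, pair(pair(a, a), 0))))  →  pair(pair(0, 0), cons(0, a))   [R5 at 2.2]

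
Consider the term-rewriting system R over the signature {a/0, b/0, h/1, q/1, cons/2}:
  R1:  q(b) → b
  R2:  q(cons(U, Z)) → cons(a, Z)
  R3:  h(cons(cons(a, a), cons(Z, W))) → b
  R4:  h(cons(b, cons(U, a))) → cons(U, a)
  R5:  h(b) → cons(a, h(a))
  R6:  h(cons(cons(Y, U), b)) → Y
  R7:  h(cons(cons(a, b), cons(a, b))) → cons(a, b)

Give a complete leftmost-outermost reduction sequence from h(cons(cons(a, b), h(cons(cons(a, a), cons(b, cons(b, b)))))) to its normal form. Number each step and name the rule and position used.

a

1. h(cons(cons(a, b), h(cons(cons(a, a), cons(b, cons(b, b))))))  →  h(cons(cons(a, b), b))   [R3 at 1.2]
2. h(cons(cons(a, b), b))  →  a   [R6 at ε]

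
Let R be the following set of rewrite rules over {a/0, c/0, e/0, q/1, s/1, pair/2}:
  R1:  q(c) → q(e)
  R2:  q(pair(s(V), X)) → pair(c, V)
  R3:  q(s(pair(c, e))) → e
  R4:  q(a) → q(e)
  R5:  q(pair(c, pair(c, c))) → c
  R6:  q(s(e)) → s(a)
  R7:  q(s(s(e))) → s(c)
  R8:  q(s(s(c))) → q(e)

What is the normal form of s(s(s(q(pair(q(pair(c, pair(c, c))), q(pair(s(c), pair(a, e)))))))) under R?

1. s(s(s(q(pair(q(pair(c, pair(c, c))), q(pair(s(c), pair(a, e))))))))  →  s(s(s(q(pair(c, q(pair(s(c), pair(a, e))))))))   [R5 at 1.1.1.1.1]
2. s(s(s(q(pair(c, q(pair(s(c), pair(a, e))))))))  →  s(s(s(q(pair(c, pair(c, c))))))   [R2 at 1.1.1.1.2]
3. s(s(s(q(pair(c, pair(c, c))))))  →  s(s(s(c)))   [R5 at 1.1.1]

s(s(s(c)))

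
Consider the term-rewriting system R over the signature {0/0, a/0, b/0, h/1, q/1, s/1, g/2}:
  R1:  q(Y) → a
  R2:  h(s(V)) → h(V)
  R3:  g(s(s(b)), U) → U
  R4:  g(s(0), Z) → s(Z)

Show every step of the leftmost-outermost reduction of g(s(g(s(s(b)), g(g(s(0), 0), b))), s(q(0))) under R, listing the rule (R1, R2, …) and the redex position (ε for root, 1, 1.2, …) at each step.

1. g(s(g(s(s(b)), g(g(s(0), 0), b))), s(q(0)))  →  g(s(g(g(s(0), 0), b)), s(q(0)))   [R3 at 1.1]
2. g(s(g(g(s(0), 0), b)), s(q(0)))  →  g(s(g(s(0), b)), s(q(0)))   [R4 at 1.1.1]
3. g(s(g(s(0), b)), s(q(0)))  →  g(s(s(b)), s(q(0)))   [R4 at 1.1]
4. g(s(s(b)), s(q(0)))  →  s(q(0))   [R3 at ε]
5. s(q(0))  →  s(a)   [R1 at 1]

s(a)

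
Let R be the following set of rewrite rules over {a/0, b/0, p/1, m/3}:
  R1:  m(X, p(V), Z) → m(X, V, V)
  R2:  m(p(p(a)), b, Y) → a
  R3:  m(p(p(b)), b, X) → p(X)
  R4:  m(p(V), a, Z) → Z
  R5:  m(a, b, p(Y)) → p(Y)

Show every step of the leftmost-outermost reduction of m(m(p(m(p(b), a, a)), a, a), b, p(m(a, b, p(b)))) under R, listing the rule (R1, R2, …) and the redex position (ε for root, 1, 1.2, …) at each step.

p(p(b))

1. m(m(p(m(p(b), a, a)), a, a), b, p(m(a, b, p(b))))  →  m(a, b, p(m(a, b, p(b))))   [R4 at 1]
2. m(a, b, p(m(a, b, p(b))))  →  p(m(a, b, p(b)))   [R5 at ε]
3. p(m(a, b, p(b)))  →  p(p(b))   [R5 at 1]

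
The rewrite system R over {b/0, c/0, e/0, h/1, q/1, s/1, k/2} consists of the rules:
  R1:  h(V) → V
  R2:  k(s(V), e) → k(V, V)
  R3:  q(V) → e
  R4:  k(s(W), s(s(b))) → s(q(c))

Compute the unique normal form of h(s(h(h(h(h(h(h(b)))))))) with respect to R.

s(b)

1. h(s(h(h(h(h(h(h(b))))))))  →  s(h(h(h(h(h(h(b)))))))   [R1 at ε]
2. s(h(h(h(h(h(h(b)))))))  →  s(h(h(h(h(h(b))))))   [R1 at 1]
3. s(h(h(h(h(h(b))))))  →  s(h(h(h(h(b)))))   [R1 at 1]
4. s(h(h(h(h(b)))))  →  s(h(h(h(b))))   [R1 at 1]
5. s(h(h(h(b))))  →  s(h(h(b)))   [R1 at 1]
6. s(h(h(b)))  →  s(h(b))   [R1 at 1]
7. s(h(b))  →  s(b)   [R1 at 1]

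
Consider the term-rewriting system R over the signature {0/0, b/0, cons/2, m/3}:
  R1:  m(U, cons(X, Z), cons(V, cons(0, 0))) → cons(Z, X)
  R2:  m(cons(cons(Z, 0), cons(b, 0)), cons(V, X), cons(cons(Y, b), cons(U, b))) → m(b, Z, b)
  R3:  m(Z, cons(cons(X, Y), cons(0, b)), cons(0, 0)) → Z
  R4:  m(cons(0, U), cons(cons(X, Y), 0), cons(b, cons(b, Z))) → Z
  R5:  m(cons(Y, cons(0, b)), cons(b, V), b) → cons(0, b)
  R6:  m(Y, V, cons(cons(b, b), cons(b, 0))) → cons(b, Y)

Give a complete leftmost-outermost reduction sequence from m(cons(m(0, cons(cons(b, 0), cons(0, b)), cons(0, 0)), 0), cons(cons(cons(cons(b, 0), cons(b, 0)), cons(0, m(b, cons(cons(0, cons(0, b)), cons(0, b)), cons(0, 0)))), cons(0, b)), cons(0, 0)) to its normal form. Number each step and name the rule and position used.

cons(0, 0)

1. m(cons(m(0, cons(cons(b, 0), cons(0, b)), cons(0, 0)), 0), cons(cons(cons(cons(b, 0), cons(b, 0)), cons(0, m(b, cons(cons(0, cons(0, b)), cons(0, b)), cons(0, 0)))), cons(0, b)), cons(0, 0))  →  cons(m(0, cons(cons(b, 0), cons(0, b)), cons(0, 0)), 0)   [R3 at ε]
2. cons(m(0, cons(cons(b, 0), cons(0, b)), cons(0, 0)), 0)  →  cons(0, 0)   [R3 at 1]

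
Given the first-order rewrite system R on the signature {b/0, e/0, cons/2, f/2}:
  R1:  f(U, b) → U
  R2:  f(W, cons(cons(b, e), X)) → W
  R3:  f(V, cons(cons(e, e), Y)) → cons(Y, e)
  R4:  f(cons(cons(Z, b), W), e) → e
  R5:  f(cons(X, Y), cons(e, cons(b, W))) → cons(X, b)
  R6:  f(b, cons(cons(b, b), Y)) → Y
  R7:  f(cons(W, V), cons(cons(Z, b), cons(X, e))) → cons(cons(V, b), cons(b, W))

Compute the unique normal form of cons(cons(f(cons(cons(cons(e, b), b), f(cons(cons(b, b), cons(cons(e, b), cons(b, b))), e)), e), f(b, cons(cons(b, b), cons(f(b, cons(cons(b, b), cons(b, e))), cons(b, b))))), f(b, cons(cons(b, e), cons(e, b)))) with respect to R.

1. cons(cons(f(cons(cons(cons(e, b), b), f(cons(cons(b, b), cons(cons(e, b), cons(b, b))), e)), e), f(b, cons(cons(b, b), cons(f(b, cons(cons(b, b), cons(b, e))), cons(b, b))))), f(b, cons(cons(b, e), cons(e, b))))  →  cons(cons(e, f(b, cons(cons(b, b), cons(f(b, cons(cons(b, b), cons(b, e))), cons(b, b))))), f(b, cons(cons(b, e), cons(e, b))))   [R4 at 1.1]
2. cons(cons(e, f(b, cons(cons(b, b), cons(f(b, cons(cons(b, b), cons(b, e))), cons(b, b))))), f(b, cons(cons(b, e), cons(e, b))))  →  cons(cons(e, cons(f(b, cons(cons(b, b), cons(b, e))), cons(b, b))), f(b, cons(cons(b, e), cons(e, b))))   [R6 at 1.2]
3. cons(cons(e, cons(f(b, cons(cons(b, b), cons(b, e))), cons(b, b))), f(b, cons(cons(b, e), cons(e, b))))  →  cons(cons(e, cons(cons(b, e), cons(b, b))), f(b, cons(cons(b, e), cons(e, b))))   [R6 at 1.2.1]
4. cons(cons(e, cons(cons(b, e), cons(b, b))), f(b, cons(cons(b, e), cons(e, b))))  →  cons(cons(e, cons(cons(b, e), cons(b, b))), b)   [R2 at 2]

cons(cons(e, cons(cons(b, e), cons(b, b))), b)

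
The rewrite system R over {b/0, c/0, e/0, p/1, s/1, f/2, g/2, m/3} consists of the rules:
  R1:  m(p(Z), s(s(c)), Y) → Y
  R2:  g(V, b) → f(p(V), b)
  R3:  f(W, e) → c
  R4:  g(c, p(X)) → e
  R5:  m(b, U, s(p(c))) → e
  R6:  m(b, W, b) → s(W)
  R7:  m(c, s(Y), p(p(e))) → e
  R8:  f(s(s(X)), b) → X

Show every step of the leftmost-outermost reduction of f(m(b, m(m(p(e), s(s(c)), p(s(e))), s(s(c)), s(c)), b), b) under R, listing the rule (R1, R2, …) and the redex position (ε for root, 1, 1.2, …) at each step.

c

1. f(m(b, m(m(p(e), s(s(c)), p(s(e))), s(s(c)), s(c)), b), b)  →  f(s(m(m(p(e), s(s(c)), p(s(e))), s(s(c)), s(c))), b)   [R6 at 1]
2. f(s(m(m(p(e), s(s(c)), p(s(e))), s(s(c)), s(c))), b)  →  f(s(m(p(s(e)), s(s(c)), s(c))), b)   [R1 at 1.1.1]
3. f(s(m(p(s(e)), s(s(c)), s(c))), b)  →  f(s(s(c)), b)   [R1 at 1.1]
4. f(s(s(c)), b)  →  c   [R8 at ε]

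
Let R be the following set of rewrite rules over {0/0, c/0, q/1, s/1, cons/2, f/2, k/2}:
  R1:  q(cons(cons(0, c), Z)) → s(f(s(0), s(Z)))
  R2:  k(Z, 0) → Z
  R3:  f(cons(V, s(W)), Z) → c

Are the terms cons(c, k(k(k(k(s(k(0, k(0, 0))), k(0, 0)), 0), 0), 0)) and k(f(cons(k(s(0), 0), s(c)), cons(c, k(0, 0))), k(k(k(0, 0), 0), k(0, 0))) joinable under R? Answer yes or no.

Reduce t₁ = cons(c, k(k(k(k(s(k(0, k(0, 0))), k(0, 0)), 0), 0), 0)):
1. cons(c, k(k(k(k(s(k(0, k(0, 0))), k(0, 0)), 0), 0), 0))  →  cons(c, k(k(k(s(k(0, k(0, 0))), k(0, 0)), 0), 0))   [R2 at 2]
2. cons(c, k(k(k(s(k(0, k(0, 0))), k(0, 0)), 0), 0))  →  cons(c, k(k(s(k(0, k(0, 0))), k(0, 0)), 0))   [R2 at 2]
3. cons(c, k(k(s(k(0, k(0, 0))), k(0, 0)), 0))  →  cons(c, k(s(k(0, k(0, 0))), k(0, 0)))   [R2 at 2]
4. cons(c, k(s(k(0, k(0, 0))), k(0, 0)))  →  cons(c, k(s(k(0, 0)), k(0, 0)))   [R2 at 2.1.1.2]
5. cons(c, k(s(k(0, 0)), k(0, 0)))  →  cons(c, k(s(0), k(0, 0)))   [R2 at 2.1.1]
6. cons(c, k(s(0), k(0, 0)))  →  cons(c, k(s(0), 0))   [R2 at 2.2]
7. cons(c, k(s(0), 0))  →  cons(c, s(0))   [R2 at 2]

Reduce t₂ = k(f(cons(k(s(0), 0), s(c)), cons(c, k(0, 0))), k(k(k(0, 0), 0), k(0, 0))):
1. k(f(cons(k(s(0), 0), s(c)), cons(c, k(0, 0))), k(k(k(0, 0), 0), k(0, 0)))  →  k(c, k(k(k(0, 0), 0), k(0, 0)))   [R3 at 1]
2. k(c, k(k(k(0, 0), 0), k(0, 0)))  →  k(c, k(k(0, 0), k(0, 0)))   [R2 at 2.1]
3. k(c, k(k(0, 0), k(0, 0)))  →  k(c, k(0, k(0, 0)))   [R2 at 2.1]
4. k(c, k(0, k(0, 0)))  →  k(c, k(0, 0))   [R2 at 2.2]
5. k(c, k(0, 0))  →  k(c, 0)   [R2 at 2]
6. k(c, 0)  →  c   [R2 at ε]

no — NF(t₁) = cons(c, s(0)), NF(t₂) = c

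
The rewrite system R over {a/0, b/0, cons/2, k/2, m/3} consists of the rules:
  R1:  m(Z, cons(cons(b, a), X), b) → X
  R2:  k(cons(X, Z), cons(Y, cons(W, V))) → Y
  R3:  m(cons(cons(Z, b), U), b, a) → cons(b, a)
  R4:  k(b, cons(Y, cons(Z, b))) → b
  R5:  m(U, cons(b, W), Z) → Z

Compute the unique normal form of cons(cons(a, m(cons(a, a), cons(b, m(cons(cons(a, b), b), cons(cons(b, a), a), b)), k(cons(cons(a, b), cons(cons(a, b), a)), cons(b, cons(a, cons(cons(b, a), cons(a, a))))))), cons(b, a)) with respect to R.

1. cons(cons(a, m(cons(a, a), cons(b, m(cons(cons(a, b), b), cons(cons(b, a), a), b)), k(cons(cons(a, b), cons(cons(a, b), a)), cons(b, cons(a, cons(cons(b, a), cons(a, a))))))), cons(b, a))  →  cons(cons(a, k(cons(cons(a, b), cons(cons(a, b), a)), cons(b, cons(a, cons(cons(b, a), cons(a, a)))))), cons(b, a))   [R5 at 1.2]
2. cons(cons(a, k(cons(cons(a, b), cons(cons(a, b), a)), cons(b, cons(a, cons(cons(b, a), cons(a, a)))))), cons(b, a))  →  cons(cons(a, b), cons(b, a))   [R2 at 1.2]

cons(cons(a, b), cons(b, a))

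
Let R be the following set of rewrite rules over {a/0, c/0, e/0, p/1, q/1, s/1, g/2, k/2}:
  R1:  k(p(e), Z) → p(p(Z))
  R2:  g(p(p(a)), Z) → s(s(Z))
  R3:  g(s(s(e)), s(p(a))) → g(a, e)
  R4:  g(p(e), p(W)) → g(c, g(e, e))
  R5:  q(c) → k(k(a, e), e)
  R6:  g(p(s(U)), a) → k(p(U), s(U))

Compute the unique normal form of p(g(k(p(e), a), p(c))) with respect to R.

1. p(g(k(p(e), a), p(c)))  →  p(g(p(p(a)), p(c)))   [R1 at 1.1]
2. p(g(p(p(a)), p(c)))  →  p(s(s(p(c))))   [R2 at 1]

p(s(s(p(c))))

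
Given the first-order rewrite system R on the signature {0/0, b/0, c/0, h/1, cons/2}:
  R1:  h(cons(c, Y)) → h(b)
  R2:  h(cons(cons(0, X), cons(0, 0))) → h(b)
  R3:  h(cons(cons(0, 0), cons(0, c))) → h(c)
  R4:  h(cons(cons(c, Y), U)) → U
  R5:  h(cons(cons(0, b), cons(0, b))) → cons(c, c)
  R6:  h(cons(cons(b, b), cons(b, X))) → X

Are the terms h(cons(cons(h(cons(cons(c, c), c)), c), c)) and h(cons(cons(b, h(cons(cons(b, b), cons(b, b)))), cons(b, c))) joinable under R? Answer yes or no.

Reduce t₁ = h(cons(cons(h(cons(cons(c, c), c)), c), c)):
1. h(cons(cons(h(cons(cons(c, c), c)), c), c))  →  h(cons(cons(c, c), c))   [R4 at 1.1.1]
2. h(cons(cons(c, c), c))  →  c   [R4 at ε]

Reduce t₂ = h(cons(cons(b, h(cons(cons(b, b), cons(b, b)))), cons(b, c))):
1. h(cons(cons(b, h(cons(cons(b, b), cons(b, b)))), cons(b, c)))  →  h(cons(cons(b, b), cons(b, c)))   [R6 at 1.1.2]
2. h(cons(cons(b, b), cons(b, c)))  →  c   [R6 at ε]

yes — NF(t₁) = c, NF(t₂) = c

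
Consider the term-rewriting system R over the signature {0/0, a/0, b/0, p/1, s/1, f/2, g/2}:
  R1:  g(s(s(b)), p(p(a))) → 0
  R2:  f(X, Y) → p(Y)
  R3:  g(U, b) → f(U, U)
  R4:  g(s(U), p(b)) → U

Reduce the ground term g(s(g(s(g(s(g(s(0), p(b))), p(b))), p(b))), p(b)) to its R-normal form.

0

1. g(s(g(s(g(s(g(s(0), p(b))), p(b))), p(b))), p(b))  →  g(s(g(s(g(s(0), p(b))), p(b))), p(b))   [R4 at ε]
2. g(s(g(s(g(s(0), p(b))), p(b))), p(b))  →  g(s(g(s(0), p(b))), p(b))   [R4 at ε]
3. g(s(g(s(0), p(b))), p(b))  →  g(s(0), p(b))   [R4 at ε]
4. g(s(0), p(b))  →  0   [R4 at ε]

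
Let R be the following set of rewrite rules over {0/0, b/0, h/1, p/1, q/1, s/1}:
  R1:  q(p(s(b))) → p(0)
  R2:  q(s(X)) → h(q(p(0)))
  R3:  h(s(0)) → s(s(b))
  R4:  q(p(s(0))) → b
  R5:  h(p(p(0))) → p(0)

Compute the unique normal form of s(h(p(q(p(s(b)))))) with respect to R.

s(p(0))

1. s(h(p(q(p(s(b))))))  →  s(h(p(p(0))))   [R1 at 1.1.1]
2. s(h(p(p(0))))  →  s(p(0))   [R5 at 1]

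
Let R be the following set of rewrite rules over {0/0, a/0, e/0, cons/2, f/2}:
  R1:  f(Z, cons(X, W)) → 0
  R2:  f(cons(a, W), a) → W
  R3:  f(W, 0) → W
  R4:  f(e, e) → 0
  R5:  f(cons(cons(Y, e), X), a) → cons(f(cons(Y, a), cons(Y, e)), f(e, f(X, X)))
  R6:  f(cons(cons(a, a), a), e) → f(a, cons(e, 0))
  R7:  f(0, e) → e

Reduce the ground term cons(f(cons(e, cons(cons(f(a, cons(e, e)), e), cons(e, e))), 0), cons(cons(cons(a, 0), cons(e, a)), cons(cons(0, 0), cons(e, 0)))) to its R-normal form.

1. cons(f(cons(e, cons(cons(f(a, cons(e, e)), e), cons(e, e))), 0), cons(cons(cons(a, 0), cons(e, a)), cons(cons(0, 0), cons(e, 0))))  →  cons(cons(e, cons(cons(f(a, cons(e, e)), e), cons(e, e))), cons(cons(cons(a, 0), cons(e, a)), cons(cons(0, 0), cons(e, 0))))   [R3 at 1]
2. cons(cons(e, cons(cons(f(a, cons(e, e)), e), cons(e, e))), cons(cons(cons(a, 0), cons(e, a)), cons(cons(0, 0), cons(e, 0))))  →  cons(cons(e, cons(cons(0, e), cons(e, e))), cons(cons(cons(a, 0), cons(e, a)), cons(cons(0, 0), cons(e, 0))))   [R1 at 1.2.1.1]

cons(cons(e, cons(cons(0, e), cons(e, e))), cons(cons(cons(a, 0), cons(e, a)), cons(cons(0, 0), cons(e, 0))))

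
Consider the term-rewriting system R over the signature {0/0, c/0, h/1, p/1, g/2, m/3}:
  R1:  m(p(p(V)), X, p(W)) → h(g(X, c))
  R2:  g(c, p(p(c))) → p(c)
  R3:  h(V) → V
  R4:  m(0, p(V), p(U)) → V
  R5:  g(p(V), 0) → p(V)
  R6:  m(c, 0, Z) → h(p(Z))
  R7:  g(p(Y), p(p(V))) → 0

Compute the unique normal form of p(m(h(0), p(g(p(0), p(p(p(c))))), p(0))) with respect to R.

1. p(m(h(0), p(g(p(0), p(p(p(c))))), p(0)))  →  p(m(0, p(g(p(0), p(p(p(c))))), p(0)))   [R3 at 1.1]
2. p(m(0, p(g(p(0), p(p(p(c))))), p(0)))  →  p(g(p(0), p(p(p(c)))))   [R4 at 1]
3. p(g(p(0), p(p(p(c)))))  →  p(0)   [R7 at 1]

p(0)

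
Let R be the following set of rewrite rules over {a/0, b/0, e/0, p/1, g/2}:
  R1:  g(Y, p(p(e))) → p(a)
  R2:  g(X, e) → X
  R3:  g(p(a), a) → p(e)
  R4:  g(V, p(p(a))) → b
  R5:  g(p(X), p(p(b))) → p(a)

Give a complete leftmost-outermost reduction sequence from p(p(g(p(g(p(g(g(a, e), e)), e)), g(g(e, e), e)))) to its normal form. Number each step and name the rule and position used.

p(p(p(p(a))))

1. p(p(g(p(g(p(g(g(a, e), e)), e)), g(g(e, e), e))))  →  p(p(g(p(p(g(g(a, e), e))), g(g(e, e), e))))   [R2 at 1.1.1.1]
2. p(p(g(p(p(g(g(a, e), e))), g(g(e, e), e))))  →  p(p(g(p(p(g(a, e))), g(g(e, e), e))))   [R2 at 1.1.1.1.1]
3. p(p(g(p(p(g(a, e))), g(g(e, e), e))))  →  p(p(g(p(p(a)), g(g(e, e), e))))   [R2 at 1.1.1.1.1]
4. p(p(g(p(p(a)), g(g(e, e), e))))  →  p(p(g(p(p(a)), g(e, e))))   [R2 at 1.1.2]
5. p(p(g(p(p(a)), g(e, e))))  →  p(p(g(p(p(a)), e)))   [R2 at 1.1.2]
6. p(p(g(p(p(a)), e)))  →  p(p(p(p(a))))   [R2 at 1.1]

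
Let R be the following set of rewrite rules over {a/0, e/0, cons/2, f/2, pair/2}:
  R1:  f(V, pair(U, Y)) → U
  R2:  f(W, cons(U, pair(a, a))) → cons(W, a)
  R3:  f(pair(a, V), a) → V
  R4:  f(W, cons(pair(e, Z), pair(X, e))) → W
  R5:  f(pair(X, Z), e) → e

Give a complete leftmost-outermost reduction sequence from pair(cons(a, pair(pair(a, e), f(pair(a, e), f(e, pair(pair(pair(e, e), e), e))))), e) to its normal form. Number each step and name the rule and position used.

1. pair(cons(a, pair(pair(a, e), f(pair(a, e), f(e, pair(pair(pair(e, e), e), e))))), e)  →  pair(cons(a, pair(pair(a, e), f(pair(a, e), pair(pair(e, e), e)))), e)   [R1 at 1.2.2.2]
2. pair(cons(a, pair(pair(a, e), f(pair(a, e), pair(pair(e, e), e)))), e)  →  pair(cons(a, pair(pair(a, e), pair(e, e))), e)   [R1 at 1.2.2]

pair(cons(a, pair(pair(a, e), pair(e, e))), e)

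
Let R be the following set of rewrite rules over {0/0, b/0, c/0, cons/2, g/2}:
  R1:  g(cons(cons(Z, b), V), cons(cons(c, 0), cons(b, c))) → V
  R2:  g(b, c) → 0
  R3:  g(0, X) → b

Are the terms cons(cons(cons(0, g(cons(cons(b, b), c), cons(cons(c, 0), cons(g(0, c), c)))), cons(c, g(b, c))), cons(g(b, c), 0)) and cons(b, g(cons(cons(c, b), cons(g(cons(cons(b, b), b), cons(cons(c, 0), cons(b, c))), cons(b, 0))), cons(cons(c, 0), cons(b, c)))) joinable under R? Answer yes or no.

Reduce t₁ = cons(cons(cons(0, g(cons(cons(b, b), c), cons(cons(c, 0), cons(g(0, c), c)))), cons(c, g(b, c))), cons(g(b, c), 0)):
1. cons(cons(cons(0, g(cons(cons(b, b), c), cons(cons(c, 0), cons(g(0, c), c)))), cons(c, g(b, c))), cons(g(b, c), 0))  →  cons(cons(cons(0, g(cons(cons(b, b), c), cons(cons(c, 0), cons(b, c)))), cons(c, g(b, c))), cons(g(b, c), 0))   [R3 at 1.1.2.2.2.1]
2. cons(cons(cons(0, g(cons(cons(b, b), c), cons(cons(c, 0), cons(b, c)))), cons(c, g(b, c))), cons(g(b, c), 0))  →  cons(cons(cons(0, c), cons(c, g(b, c))), cons(g(b, c), 0))   [R1 at 1.1.2]
3. cons(cons(cons(0, c), cons(c, g(b, c))), cons(g(b, c), 0))  →  cons(cons(cons(0, c), cons(c, 0)), cons(g(b, c), 0))   [R2 at 1.2.2]
4. cons(cons(cons(0, c), cons(c, 0)), cons(g(b, c), 0))  →  cons(cons(cons(0, c), cons(c, 0)), cons(0, 0))   [R2 at 2.1]

Reduce t₂ = cons(b, g(cons(cons(c, b), cons(g(cons(cons(b, b), b), cons(cons(c, 0), cons(b, c))), cons(b, 0))), cons(cons(c, 0), cons(b, c)))):
1. cons(b, g(cons(cons(c, b), cons(g(cons(cons(b, b), b), cons(cons(c, 0), cons(b, c))), cons(b, 0))), cons(cons(c, 0), cons(b, c))))  →  cons(b, cons(g(cons(cons(b, b), b), cons(cons(c, 0), cons(b, c))), cons(b, 0)))   [R1 at 2]
2. cons(b, cons(g(cons(cons(b, b), b), cons(cons(c, 0), cons(b, c))), cons(b, 0)))  →  cons(b, cons(b, cons(b, 0)))   [R1 at 2.1]

no — NF(t₁) = cons(cons(cons(0, c), cons(c, 0)), cons(0, 0)), NF(t₂) = cons(b, cons(b, cons(b, 0)))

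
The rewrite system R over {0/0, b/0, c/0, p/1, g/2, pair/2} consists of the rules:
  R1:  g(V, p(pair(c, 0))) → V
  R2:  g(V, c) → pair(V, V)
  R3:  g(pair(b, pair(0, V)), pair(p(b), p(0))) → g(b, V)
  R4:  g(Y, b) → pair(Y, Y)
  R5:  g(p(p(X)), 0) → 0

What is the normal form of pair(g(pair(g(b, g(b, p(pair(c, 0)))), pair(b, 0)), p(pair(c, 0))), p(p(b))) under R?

pair(pair(pair(b, b), pair(b, 0)), p(p(b)))

1. pair(g(pair(g(b, g(b, p(pair(c, 0)))), pair(b, 0)), p(pair(c, 0))), p(p(b)))  →  pair(pair(g(b, g(b, p(pair(c, 0)))), pair(b, 0)), p(p(b)))   [R1 at 1]
2. pair(pair(g(b, g(b, p(pair(c, 0)))), pair(b, 0)), p(p(b)))  →  pair(pair(g(b, b), pair(b, 0)), p(p(b)))   [R1 at 1.1.2]
3. pair(pair(g(b, b), pair(b, 0)), p(p(b)))  →  pair(pair(pair(b, b), pair(b, 0)), p(p(b)))   [R4 at 1.1]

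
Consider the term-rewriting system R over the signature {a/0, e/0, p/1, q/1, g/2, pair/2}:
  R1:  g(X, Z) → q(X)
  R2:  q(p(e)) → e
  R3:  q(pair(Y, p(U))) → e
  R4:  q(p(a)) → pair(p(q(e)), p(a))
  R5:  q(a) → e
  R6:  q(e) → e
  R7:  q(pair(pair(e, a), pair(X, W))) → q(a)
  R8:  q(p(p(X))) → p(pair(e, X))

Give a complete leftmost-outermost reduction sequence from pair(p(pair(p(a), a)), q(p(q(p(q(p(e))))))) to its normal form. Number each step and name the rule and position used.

1. pair(p(pair(p(a), a)), q(p(q(p(q(p(e)))))))  →  pair(p(pair(p(a), a)), q(p(q(p(e)))))   [R2 at 2.1.1.1.1]
2. pair(p(pair(p(a), a)), q(p(q(p(e)))))  →  pair(p(pair(p(a), a)), q(p(e)))   [R2 at 2.1.1]
3. pair(p(pair(p(a), a)), q(p(e)))  →  pair(p(pair(p(a), a)), e)   [R2 at 2]

pair(p(pair(p(a), a)), e)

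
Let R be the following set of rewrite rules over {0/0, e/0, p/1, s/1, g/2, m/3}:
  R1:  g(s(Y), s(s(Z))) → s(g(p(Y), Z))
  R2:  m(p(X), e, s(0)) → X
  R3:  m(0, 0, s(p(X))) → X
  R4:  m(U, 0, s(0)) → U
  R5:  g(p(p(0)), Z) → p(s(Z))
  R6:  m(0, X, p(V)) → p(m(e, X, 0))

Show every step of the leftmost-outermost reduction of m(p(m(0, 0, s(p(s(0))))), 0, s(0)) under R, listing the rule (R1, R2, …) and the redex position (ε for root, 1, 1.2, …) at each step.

p(s(0))

1. m(p(m(0, 0, s(p(s(0))))), 0, s(0))  →  p(m(0, 0, s(p(s(0)))))   [R4 at ε]
2. p(m(0, 0, s(p(s(0)))))  →  p(s(0))   [R3 at 1]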